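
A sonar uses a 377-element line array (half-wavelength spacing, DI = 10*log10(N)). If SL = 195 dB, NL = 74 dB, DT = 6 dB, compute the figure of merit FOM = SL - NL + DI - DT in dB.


Step 1: DI = 10*log10(377) = 25.76 dB
Step 2: FOM = SL - NL + DI - DT = 195 - 74 + 25.76 - 6 = 140.76

140.76 dB


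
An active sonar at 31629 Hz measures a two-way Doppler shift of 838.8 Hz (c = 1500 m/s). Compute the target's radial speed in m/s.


From fd = 2*f*v/c, v = c*fd/(2*f) = 1500 * 838.8 / (2*31629) = 19.89

19.89 m/s


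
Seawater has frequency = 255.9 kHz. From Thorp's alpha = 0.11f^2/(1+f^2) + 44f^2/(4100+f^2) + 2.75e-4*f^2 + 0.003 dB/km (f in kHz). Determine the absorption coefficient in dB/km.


f^2 = 65484.81
alpha = 0.11*65484.81/(1+65484.81) + 44*65484.81/(4100+65484.81) + 2.75e-4*65484.81 + 0.003 = 59.529

59.529 dB/km


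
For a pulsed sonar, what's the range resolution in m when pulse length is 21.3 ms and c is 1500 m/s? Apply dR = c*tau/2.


15.975 m


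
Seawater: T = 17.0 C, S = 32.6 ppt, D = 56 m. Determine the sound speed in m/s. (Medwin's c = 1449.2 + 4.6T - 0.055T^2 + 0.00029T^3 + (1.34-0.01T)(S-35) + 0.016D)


1511.02 m/s


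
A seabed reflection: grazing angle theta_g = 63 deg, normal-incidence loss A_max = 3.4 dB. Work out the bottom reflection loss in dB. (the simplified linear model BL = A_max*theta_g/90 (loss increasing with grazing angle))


2.38 dB


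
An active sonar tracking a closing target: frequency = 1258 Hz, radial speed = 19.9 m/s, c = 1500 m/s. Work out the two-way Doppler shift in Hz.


fd = 2*f*v/c = 2 * 1258 * 19.9 / 1500 = 33.38

33.38 Hz


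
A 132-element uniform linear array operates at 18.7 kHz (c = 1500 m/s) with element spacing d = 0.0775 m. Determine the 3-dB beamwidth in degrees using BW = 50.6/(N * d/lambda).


Step 1: lambda = 1500/18700 = 0.08021 m
Step 2: d/lambda = 0.0775/0.08021 = 0.9662
Step 3: BW = 50.6/(N * d/lambda) = 50.6/(132 * 0.9662) = 0.4

0.4 deg


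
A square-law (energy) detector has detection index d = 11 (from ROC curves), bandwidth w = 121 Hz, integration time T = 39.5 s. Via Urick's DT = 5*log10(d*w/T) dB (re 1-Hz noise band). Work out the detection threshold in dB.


DT = 5*log10(d*w/T) = 5*log10(11 * 121 / 39.5) = 5*log10(33.7) = 7.64

7.64 dB


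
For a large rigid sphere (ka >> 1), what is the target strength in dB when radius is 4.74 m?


7.49 dB


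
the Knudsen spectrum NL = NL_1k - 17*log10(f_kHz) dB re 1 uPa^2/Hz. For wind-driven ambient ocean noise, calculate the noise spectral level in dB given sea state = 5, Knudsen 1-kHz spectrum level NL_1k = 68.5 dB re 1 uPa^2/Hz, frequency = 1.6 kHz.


65.03 dB


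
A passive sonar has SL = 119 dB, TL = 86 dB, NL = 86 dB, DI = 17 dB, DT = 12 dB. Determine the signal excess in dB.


SE = SL - TL - NL + DI - DT = 119 - 86 - 86 + 17 - 12 = -48

-48 dB


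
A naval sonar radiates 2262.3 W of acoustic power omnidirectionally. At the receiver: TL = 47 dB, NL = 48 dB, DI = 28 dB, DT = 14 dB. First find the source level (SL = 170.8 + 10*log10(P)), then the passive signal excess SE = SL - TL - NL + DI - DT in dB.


Step 1: SL = 170.8 + 10*log10(2262.3) = 204.35 dB
Step 2: SE = SL - TL - NL + DI - DT = 204.35 - 47 - 48 + 28 - 14 = 123.35

123.35 dB


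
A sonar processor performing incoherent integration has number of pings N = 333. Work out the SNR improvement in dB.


Gain = 5*log10(333) = 12.61

12.61 dB


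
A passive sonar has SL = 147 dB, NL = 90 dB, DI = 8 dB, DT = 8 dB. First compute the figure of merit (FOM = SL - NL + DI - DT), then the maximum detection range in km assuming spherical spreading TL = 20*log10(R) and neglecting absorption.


Step 1: FOM = SL - NL + DI - DT = 147 - 90 + 8 - 8 = 57 dB
Step 2: at max range FOM = TL = 20*log10(R), so R = 10^(57/20) = 707.95 m = 0.71 km

0.71 km


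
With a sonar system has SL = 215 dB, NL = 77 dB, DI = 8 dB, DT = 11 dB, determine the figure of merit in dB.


FOM = SL - NL + DI - DT = 215 - 77 + 8 - 11 = 135

135 dB


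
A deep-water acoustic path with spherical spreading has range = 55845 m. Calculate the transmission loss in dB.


TL = 20*log10(55845) = 94.94

94.94 dB


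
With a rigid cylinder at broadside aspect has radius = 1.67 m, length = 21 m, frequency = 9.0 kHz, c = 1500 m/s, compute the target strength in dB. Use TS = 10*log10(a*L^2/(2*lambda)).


lambda = 1500/9000 = 0.16667 m
TS = 10*log10(1.67*21^2/(2*0.16667)) = 33.44

33.44 dB


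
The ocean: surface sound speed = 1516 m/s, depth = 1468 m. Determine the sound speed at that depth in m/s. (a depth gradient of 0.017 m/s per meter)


1540.956 m/s


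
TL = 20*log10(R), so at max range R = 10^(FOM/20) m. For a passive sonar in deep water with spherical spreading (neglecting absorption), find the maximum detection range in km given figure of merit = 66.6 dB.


At max range FOM = TL, so 20*log10(R) = 66.6
R = 10^(66.6/20) = 2137.96 m = 2.14 km

2.14 km


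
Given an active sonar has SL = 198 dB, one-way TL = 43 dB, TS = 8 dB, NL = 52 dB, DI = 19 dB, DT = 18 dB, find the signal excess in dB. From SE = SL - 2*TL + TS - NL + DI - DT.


SE = SL - 2*TL + TS - NL + DI - DT = 198 - 2*43 + (8) - 52 + 19 - 18 = 69

69 dB


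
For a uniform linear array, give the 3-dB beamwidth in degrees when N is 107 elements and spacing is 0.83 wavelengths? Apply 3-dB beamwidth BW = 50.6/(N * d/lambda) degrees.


BW = 50.6 / (107 * 0.83) = 50.6 / 88.81 = 0.57

0.57 deg


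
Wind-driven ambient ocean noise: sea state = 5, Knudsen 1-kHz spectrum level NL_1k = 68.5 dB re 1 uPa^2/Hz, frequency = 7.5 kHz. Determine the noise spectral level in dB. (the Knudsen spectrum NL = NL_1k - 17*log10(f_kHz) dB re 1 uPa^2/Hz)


53.62 dB


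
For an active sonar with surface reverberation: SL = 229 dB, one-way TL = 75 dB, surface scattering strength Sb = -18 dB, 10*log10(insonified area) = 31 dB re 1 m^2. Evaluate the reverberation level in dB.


RL = SL - 2*TL + Sb + 10*log10(A) = 229 - 2*75 + (-18) + 31 = 92

92 dB


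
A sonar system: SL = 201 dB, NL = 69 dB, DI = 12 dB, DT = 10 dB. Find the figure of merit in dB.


FOM = SL - NL + DI - DT = 201 - 69 + 12 - 10 = 134

134 dB


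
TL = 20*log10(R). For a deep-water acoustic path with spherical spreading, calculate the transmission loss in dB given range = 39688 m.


91.97 dB


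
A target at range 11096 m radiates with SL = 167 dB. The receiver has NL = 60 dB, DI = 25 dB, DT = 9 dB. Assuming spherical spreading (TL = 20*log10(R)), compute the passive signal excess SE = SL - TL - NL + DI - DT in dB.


Step 1: TL = 20*log10(11096) = 80.9 dB
Step 2: SE = 167 - 80.9 - 60 + 25 - 9 = 42.1

42.1 dB


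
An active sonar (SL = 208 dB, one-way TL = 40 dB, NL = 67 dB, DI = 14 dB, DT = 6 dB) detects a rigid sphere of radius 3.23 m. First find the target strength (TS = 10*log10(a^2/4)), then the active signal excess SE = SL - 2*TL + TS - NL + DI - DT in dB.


Step 1: TS = 10*log10(3.23^2/4) = 4.16 dB
Step 2: SE = SL - 2*TL + TS - NL + DI - DT = 208 - 2*40 + (4.16) - 67 + 14 - 6 = 73.16

73.16 dB


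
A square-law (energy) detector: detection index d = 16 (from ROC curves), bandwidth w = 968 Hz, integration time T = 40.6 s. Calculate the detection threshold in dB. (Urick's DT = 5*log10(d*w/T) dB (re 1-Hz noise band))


DT = 5*log10(d*w/T) = 5*log10(16 * 968 / 40.6) = 5*log10(381.48) = 12.91

12.91 dB


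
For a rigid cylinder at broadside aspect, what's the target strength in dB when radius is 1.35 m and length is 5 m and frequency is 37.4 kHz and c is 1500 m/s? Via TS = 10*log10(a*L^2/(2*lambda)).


lambda = 1500/37400 = 0.04011 m
TS = 10*log10(1.35*5^2/(2*0.04011)) = 26.24

26.24 dB


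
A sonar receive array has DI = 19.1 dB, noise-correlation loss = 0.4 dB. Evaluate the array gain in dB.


AG = DI - L_corr = 19.1 - 0.4 = 18.7

18.7 dB


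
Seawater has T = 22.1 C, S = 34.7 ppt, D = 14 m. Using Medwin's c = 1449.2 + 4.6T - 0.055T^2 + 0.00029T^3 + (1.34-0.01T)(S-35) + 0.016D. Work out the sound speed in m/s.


1527.02 m/s


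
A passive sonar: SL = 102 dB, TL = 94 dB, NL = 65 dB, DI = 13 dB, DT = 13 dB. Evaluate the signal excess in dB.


SE = SL - TL - NL + DI - DT = 102 - 94 - 65 + 13 - 13 = -57

-57 dB


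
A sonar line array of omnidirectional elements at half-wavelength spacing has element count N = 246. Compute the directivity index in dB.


23.91 dB


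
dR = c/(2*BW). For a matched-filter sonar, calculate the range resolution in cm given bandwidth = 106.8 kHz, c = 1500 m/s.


dR = c/(2*BW) = 1500 / (2 * 106.8e3) = 0.007 m = 0.7 cm

0.7 cm


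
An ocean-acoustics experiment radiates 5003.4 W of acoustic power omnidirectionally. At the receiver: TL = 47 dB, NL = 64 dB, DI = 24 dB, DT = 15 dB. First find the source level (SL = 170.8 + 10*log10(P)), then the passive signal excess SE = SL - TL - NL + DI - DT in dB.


Step 1: SL = 170.8 + 10*log10(5003.4) = 207.79 dB
Step 2: SE = SL - TL - NL + DI - DT = 207.79 - 47 - 64 + 24 - 15 = 105.79

105.79 dB


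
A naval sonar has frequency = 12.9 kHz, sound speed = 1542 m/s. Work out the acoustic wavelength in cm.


lambda = c/f = 1542 / 12900 = 0.1195 m = 11.95 cm

11.95 cm


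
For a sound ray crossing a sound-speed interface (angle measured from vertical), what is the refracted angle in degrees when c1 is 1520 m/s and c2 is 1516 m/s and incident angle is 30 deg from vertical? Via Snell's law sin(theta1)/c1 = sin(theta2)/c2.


29.91 deg


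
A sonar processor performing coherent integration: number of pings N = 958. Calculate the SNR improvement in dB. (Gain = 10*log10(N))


Gain = 10*log10(958) = 29.81

29.81 dB


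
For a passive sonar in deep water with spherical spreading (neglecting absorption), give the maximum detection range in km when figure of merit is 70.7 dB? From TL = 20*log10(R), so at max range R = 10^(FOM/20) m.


3.43 km


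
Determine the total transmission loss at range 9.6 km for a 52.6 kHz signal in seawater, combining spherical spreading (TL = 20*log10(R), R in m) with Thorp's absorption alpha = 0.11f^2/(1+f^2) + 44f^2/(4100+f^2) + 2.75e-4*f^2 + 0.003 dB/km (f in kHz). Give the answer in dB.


Step 1 (Thorp): alpha = 0.11*2766.76/(1+2766.76) + 44*2766.76/(4100+2766.76) + 2.75e-4*2766.76 + 0.003 = 18.6023 dB/km
Step 2: TL_spread = 20*log10(9600) = 79.65 dB
Step 3: TL_abs = alpha*R = 18.6023 * 9.6 = 178.58 dB
Step 4: TL_total = 79.65 + 178.58 = 258.23

258.23 dB


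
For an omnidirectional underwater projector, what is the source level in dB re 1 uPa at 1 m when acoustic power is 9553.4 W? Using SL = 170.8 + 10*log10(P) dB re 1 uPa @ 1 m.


SL = 170.8 + 10*log10(9553.4) = 170.8 + 39.8 = 210.6

210.6 dB


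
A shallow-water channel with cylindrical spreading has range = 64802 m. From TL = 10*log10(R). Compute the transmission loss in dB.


TL = 10*log10(64802) = 48.12

48.12 dB


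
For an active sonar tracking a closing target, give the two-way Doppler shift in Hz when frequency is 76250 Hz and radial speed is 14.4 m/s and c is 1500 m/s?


fd = 2*f*v/c = 2 * 76250 * 14.4 / 1500 = 1464.0

1464.0 Hz


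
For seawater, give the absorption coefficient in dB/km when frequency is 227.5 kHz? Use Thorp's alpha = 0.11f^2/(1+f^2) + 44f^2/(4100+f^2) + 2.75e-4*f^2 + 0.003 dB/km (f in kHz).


f^2 = 51756.25
alpha = 0.11*51756.25/(1+51756.25) + 44*51756.25/(4100+51756.25) + 2.75e-4*51756.25 + 0.003 = 55.116

55.116 dB/km


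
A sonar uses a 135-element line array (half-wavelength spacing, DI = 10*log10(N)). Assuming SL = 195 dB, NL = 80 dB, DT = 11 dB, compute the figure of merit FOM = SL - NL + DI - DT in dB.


Step 1: DI = 10*log10(135) = 21.3 dB
Step 2: FOM = SL - NL + DI - DT = 195 - 80 + 21.3 - 11 = 125.3

125.3 dB


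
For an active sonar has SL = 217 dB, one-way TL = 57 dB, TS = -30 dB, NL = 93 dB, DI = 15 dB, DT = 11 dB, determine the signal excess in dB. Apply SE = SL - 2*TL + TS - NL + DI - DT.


SE = SL - 2*TL + TS - NL + DI - DT = 217 - 2*57 + (-30) - 93 + 15 - 11 = -16

-16 dB


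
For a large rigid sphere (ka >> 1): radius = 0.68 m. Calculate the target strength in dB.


-9.37 dB


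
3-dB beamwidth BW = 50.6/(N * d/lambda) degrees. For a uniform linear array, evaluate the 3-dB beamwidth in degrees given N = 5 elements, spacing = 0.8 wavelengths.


12.65 deg


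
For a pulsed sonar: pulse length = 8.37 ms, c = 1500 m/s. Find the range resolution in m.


6.2775 m


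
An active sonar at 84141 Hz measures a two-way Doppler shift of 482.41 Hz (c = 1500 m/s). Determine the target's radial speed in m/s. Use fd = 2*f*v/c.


From fd = 2*f*v/c, v = c*fd/(2*f) = 1500 * 482.41 / (2*84141) = 4.3

4.3 m/s


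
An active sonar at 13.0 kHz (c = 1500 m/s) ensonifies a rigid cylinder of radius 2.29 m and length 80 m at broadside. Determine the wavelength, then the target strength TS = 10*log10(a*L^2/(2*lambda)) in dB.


Step 1: lambda = c/f = 1500/13000 = 0.11538 m
Step 2: TS = 10*log10(a*L^2/(2*lambda)) = 10*log10(2.29*80^2/(2*0.11538)) = 48.03

48.03 dB


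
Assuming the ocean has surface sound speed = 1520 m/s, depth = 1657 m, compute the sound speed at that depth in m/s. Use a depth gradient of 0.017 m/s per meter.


c = 1520 + 0.017 * 1657 = 1548.169

1548.169 m/s


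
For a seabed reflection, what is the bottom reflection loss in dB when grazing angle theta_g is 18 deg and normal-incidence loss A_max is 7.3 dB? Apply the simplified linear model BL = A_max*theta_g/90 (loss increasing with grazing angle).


1.46 dB


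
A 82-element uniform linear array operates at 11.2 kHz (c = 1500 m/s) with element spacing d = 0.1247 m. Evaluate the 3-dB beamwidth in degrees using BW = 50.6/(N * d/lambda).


0.66 deg


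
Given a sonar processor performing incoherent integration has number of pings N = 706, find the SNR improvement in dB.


Gain = 5*log10(706) = 14.24

14.24 dB


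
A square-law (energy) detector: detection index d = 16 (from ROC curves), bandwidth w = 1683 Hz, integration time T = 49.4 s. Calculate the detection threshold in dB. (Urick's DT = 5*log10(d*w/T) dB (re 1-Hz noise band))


13.68 dB


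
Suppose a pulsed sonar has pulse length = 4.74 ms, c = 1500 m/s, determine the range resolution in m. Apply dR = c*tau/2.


3.555 m


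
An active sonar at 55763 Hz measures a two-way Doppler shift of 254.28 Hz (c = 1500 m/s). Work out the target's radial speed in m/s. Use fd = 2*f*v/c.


From fd = 2*f*v/c, v = c*fd/(2*f) = 1500 * 254.28 / (2*55763) = 3.42

3.42 m/s


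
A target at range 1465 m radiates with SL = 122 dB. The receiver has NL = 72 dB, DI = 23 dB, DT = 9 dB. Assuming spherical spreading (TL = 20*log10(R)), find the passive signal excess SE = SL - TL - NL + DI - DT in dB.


Step 1: TL = 20*log10(1465) = 63.32 dB
Step 2: SE = 122 - 63.32 - 72 + 23 - 9 = 0.68

0.68 dB


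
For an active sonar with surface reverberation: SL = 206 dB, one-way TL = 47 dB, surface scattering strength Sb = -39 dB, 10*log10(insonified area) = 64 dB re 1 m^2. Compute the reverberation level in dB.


RL = SL - 2*TL + Sb + 10*log10(A) = 206 - 2*47 + (-39) + 64 = 137

137 dB


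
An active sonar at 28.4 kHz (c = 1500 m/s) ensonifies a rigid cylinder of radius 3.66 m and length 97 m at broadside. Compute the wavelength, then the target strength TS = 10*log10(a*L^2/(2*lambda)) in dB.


Step 1: lambda = c/f = 1500/28400 = 0.05282 m
Step 2: TS = 10*log10(a*L^2/(2*lambda)) = 10*log10(3.66*97^2/(2*0.05282)) = 55.13

55.13 dB


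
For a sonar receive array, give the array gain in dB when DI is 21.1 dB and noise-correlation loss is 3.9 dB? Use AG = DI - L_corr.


AG = DI - L_corr = 21.1 - 3.9 = 17.2

17.2 dB


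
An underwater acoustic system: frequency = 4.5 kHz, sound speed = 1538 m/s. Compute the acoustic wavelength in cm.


lambda = c/f = 1538 / 4500 = 0.3418 m = 34.18 cm

34.18 cm


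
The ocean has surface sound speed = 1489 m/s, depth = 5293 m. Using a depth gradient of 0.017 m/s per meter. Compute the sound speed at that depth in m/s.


c = 1489 + 0.017 * 5293 = 1578.981

1578.981 m/s


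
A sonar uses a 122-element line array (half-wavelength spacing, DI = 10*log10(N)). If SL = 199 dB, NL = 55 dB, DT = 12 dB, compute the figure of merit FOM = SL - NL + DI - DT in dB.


Step 1: DI = 10*log10(122) = 20.86 dB
Step 2: FOM = SL - NL + DI - DT = 199 - 55 + 20.86 - 12 = 152.86

152.86 dB


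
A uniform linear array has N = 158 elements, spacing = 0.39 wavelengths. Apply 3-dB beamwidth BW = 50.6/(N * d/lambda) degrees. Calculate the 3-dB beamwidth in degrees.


BW = 50.6 / (158 * 0.39) = 50.6 / 61.62 = 0.82

0.82 deg


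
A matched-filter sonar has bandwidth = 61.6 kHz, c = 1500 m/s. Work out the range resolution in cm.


dR = c/(2*BW) = 1500 / (2 * 61.6e3) = 0.0122 m = 1.22 cm

1.22 cm


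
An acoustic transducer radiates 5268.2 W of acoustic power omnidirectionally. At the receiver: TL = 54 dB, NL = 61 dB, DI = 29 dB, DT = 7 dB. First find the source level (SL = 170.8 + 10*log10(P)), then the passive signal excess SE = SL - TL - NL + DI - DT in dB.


Step 1: SL = 170.8 + 10*log10(5268.2) = 208.02 dB
Step 2: SE = SL - TL - NL + DI - DT = 208.02 - 54 - 61 + 29 - 7 = 115.02

115.02 dB


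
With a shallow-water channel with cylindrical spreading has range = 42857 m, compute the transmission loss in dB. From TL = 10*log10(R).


TL = 10*log10(42857) = 46.32

46.32 dB


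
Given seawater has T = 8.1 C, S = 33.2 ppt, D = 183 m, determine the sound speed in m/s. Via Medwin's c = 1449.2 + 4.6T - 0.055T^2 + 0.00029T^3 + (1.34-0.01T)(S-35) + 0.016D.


c = 1449.2 + 4.6*8.1 - 0.055*8.1^2 + 0.00029*8.1^3 + (1.34 - 0.01*8.1)*(33.2 - 35) + 0.016*183 = 1483.67

1483.67 m/s


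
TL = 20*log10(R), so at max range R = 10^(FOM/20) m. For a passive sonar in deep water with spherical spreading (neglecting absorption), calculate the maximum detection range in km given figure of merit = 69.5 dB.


At max range FOM = TL, so 20*log10(R) = 69.5
R = 10^(69.5/20) = 2985.38 m = 2.99 km

2.99 km


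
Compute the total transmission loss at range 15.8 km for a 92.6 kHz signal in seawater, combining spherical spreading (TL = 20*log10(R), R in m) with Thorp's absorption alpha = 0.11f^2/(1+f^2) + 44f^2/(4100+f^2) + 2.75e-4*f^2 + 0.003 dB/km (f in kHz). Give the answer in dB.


Step 1 (Thorp): alpha = 0.11*8574.76/(1+8574.76) + 44*8574.76/(4100+8574.76) + 2.75e-4*8574.76 + 0.003 = 32.238 dB/km
Step 2: TL_spread = 20*log10(15800) = 83.97 dB
Step 3: TL_abs = alpha*R = 32.238 * 15.8 = 509.36 dB
Step 4: TL_total = 83.97 + 509.36 = 593.33

593.33 dB


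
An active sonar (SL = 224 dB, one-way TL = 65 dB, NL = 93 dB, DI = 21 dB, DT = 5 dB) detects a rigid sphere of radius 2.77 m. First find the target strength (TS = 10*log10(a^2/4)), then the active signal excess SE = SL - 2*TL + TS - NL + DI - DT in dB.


Step 1: TS = 10*log10(2.77^2/4) = 2.83 dB
Step 2: SE = SL - 2*TL + TS - NL + DI - DT = 224 - 2*65 + (2.83) - 93 + 21 - 5 = 19.83

19.83 dB


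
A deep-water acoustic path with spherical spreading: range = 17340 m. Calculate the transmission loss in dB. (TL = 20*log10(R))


84.78 dB


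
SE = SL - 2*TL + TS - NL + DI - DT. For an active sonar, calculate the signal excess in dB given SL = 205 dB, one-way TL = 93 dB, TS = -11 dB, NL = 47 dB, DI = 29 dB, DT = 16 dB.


SE = SL - 2*TL + TS - NL + DI - DT = 205 - 2*93 + (-11) - 47 + 29 - 16 = -26

-26 dB


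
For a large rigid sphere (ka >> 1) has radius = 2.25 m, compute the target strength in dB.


TS = 10*log10(2.25^2 / 4) = 10*log10(1.265625) = 1.02

1.02 dB


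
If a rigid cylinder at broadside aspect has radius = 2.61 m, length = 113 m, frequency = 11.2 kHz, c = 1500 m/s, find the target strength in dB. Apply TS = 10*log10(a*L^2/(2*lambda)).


lambda = 1500/11200 = 0.13393 m
TS = 10*log10(2.61*113^2/(2*0.13393)) = 50.95

50.95 dB


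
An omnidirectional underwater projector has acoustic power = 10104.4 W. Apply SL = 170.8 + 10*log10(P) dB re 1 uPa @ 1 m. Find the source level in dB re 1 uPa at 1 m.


210.85 dB


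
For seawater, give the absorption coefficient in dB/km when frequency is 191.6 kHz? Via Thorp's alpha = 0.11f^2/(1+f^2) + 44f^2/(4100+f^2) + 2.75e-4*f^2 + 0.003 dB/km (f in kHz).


f^2 = 36710.56
alpha = 0.11*36710.56/(1+36710.56) + 44*36710.56/(4100+36710.56) + 2.75e-4*36710.56 + 0.003 = 49.788

49.788 dB/km


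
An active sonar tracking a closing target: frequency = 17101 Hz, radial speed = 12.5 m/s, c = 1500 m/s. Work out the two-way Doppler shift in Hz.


fd = 2*f*v/c = 2 * 17101 * 12.5 / 1500 = 285.02

285.02 Hz


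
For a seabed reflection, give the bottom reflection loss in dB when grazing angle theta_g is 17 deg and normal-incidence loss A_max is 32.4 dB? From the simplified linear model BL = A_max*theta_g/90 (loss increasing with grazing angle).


BL = A_max * theta_g / 90 = 32.4 * 17 / 90 = 6.12

6.12 dB


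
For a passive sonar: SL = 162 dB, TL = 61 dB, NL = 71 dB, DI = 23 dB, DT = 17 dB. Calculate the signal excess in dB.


36 dB


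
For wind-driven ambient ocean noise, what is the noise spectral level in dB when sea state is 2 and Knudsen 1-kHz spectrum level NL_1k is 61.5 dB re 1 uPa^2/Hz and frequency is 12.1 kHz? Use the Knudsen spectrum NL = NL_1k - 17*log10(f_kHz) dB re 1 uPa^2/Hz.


43.09 dB


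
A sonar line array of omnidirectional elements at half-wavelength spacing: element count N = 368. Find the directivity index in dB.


DI = 10*log10(368) = 25.66

25.66 dB


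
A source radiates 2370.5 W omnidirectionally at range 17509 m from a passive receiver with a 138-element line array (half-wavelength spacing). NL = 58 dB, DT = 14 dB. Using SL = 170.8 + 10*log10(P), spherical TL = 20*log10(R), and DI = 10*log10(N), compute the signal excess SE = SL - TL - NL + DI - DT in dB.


69.08 dB


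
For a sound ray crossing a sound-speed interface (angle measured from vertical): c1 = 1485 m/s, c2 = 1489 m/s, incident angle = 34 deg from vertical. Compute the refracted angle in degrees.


sin(theta2) = (c2/c1)*sin(theta1) = (1489/1485)*sin(34 deg) = 0.5607
theta2 = arcsin(0.5607) = 34.1

34.1 deg


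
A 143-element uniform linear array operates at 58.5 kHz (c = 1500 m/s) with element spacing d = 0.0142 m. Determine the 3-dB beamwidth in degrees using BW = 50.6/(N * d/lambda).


Step 1: lambda = 1500/58500 = 0.02564 m
Step 2: d/lambda = 0.0142/0.02564 = 0.5538
Step 3: BW = 50.6/(N * d/lambda) = 50.6/(143 * 0.5538) = 0.64

0.64 deg


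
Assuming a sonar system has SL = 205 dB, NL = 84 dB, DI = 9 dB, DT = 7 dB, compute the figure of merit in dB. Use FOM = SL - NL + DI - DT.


FOM = SL - NL + DI - DT = 205 - 84 + 9 - 7 = 123

123 dB


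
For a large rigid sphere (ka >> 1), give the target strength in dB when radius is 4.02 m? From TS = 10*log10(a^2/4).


TS = 10*log10(4.02^2 / 4) = 10*log10(4.0401) = 6.06

6.06 dB


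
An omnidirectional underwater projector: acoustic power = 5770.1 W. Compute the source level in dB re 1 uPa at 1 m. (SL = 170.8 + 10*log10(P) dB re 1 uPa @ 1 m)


SL = 170.8 + 10*log10(5770.1) = 170.8 + 37.61 = 208.41

208.41 dB


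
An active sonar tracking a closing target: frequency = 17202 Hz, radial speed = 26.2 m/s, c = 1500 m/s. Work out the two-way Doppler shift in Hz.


600.92 Hz


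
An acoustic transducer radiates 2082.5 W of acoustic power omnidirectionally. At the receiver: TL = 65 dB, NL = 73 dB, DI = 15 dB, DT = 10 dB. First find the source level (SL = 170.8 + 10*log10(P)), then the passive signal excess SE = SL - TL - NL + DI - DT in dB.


Step 1: SL = 170.8 + 10*log10(2082.5) = 203.99 dB
Step 2: SE = SL - TL - NL + DI - DT = 203.99 - 65 - 73 + 15 - 10 = 70.99

70.99 dB


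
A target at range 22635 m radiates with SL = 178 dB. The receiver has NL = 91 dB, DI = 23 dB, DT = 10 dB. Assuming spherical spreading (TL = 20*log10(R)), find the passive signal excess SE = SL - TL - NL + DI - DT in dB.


Step 1: TL = 20*log10(22635) = 87.1 dB
Step 2: SE = 178 - 87.1 - 91 + 23 - 10 = 12.9

12.9 dB


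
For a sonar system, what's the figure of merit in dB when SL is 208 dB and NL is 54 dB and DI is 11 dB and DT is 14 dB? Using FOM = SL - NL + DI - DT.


FOM = SL - NL + DI - DT = 208 - 54 + 11 - 14 = 151

151 dB


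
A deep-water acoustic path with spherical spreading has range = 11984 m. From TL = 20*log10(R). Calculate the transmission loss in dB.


TL = 20*log10(11984) = 81.57

81.57 dB


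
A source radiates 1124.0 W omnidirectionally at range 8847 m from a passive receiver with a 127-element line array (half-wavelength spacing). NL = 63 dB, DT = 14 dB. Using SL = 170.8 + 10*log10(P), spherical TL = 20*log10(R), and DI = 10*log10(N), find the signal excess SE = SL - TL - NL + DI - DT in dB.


Step 1: SL = 170.8 + 10*log10(1124.0) = 201.31 dB
Step 2: TL = 20*log10(8847) = 78.94 dB
Step 3: DI = 10*log10(127) = 21.04 dB
Step 4: SE = SL - TL - NL + DI - DT = 201.31 - 78.94 - 63 + 21.04 - 14 = 66.41

66.41 dB


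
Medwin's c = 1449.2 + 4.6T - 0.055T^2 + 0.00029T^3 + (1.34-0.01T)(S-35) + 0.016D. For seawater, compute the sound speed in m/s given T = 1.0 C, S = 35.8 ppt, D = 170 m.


1457.53 m/s


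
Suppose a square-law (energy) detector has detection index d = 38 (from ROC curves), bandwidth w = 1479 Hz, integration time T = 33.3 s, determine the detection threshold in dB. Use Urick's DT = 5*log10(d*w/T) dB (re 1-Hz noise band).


16.14 dB


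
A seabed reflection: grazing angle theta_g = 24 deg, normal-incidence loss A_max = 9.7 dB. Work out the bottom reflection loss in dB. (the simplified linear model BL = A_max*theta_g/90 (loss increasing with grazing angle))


2.59 dB


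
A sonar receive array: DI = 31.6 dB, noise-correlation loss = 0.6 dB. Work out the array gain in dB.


AG = DI - L_corr = 31.6 - 0.6 = 31.0

31.0 dB


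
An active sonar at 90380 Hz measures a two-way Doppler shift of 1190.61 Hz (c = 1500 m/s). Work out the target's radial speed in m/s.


From fd = 2*f*v/c, v = c*fd/(2*f) = 1500 * 1190.61 / (2*90380) = 9.88

9.88 m/s


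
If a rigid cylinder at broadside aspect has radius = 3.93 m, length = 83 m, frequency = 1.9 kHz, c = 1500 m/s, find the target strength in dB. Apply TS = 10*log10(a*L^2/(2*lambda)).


lambda = 1500/1900 = 0.78947 m
TS = 10*log10(3.93*83^2/(2*0.78947)) = 42.34

42.34 dB


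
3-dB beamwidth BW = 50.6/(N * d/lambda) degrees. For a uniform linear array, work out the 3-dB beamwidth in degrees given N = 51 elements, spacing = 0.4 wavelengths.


2.48 deg


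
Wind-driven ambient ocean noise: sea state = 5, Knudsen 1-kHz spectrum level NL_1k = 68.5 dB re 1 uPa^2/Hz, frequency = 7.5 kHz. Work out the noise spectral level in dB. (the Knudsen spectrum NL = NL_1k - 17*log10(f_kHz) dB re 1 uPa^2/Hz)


NL = NL_1k - 17*log10(f_kHz) = 68.5 - 17*log10(7.5) = 68.5 - (14.88) = 53.62

53.62 dB


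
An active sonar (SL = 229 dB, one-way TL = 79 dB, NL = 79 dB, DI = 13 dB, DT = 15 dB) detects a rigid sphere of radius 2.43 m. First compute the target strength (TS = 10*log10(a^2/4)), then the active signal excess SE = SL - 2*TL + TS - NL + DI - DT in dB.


Step 1: TS = 10*log10(2.43^2/4) = 1.69 dB
Step 2: SE = SL - 2*TL + TS - NL + DI - DT = 229 - 2*79 + (1.69) - 79 + 13 - 15 = -8.31

-8.31 dB


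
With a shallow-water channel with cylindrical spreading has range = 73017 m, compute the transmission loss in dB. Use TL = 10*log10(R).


48.63 dB


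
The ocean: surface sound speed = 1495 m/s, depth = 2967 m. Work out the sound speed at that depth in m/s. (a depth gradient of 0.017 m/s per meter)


1545.439 m/s


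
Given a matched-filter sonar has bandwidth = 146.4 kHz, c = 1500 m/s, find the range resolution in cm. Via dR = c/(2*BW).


dR = c/(2*BW) = 1500 / (2 * 146.4e3) = 0.0051 m = 0.51 cm

0.51 cm


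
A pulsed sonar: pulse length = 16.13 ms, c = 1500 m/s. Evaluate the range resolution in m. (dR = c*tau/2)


12.0975 m


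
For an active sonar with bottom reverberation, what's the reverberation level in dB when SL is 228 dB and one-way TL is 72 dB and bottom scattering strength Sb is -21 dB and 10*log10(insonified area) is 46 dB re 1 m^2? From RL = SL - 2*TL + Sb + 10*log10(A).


RL = SL - 2*TL + Sb + 10*log10(A) = 228 - 2*72 + (-21) + 46 = 109

109 dB


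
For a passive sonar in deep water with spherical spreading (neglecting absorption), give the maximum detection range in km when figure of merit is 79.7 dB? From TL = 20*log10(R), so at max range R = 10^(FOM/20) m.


At max range FOM = TL, so 20*log10(R) = 79.7
R = 10^(79.7/20) = 9660.51 m = 9.66 km

9.66 km


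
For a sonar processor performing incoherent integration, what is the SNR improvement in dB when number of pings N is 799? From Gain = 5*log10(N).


Gain = 5*log10(799) = 14.51

14.51 dB


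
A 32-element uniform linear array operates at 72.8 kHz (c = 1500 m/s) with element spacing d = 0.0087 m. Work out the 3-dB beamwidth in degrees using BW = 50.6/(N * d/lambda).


Step 1: lambda = 1500/72800 = 0.0206 m
Step 2: d/lambda = 0.0087/0.0206 = 0.4223
Step 3: BW = 50.6/(N * d/lambda) = 50.6/(32 * 0.4223) = 3.74

3.74 deg


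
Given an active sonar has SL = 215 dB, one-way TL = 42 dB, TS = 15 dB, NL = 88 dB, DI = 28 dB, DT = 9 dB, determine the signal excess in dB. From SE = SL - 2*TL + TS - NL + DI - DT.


SE = SL - 2*TL + TS - NL + DI - DT = 215 - 2*42 + (15) - 88 + 28 - 9 = 77

77 dB


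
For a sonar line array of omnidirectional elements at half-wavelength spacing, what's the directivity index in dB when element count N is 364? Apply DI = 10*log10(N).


DI = 10*log10(364) = 25.61

25.61 dB


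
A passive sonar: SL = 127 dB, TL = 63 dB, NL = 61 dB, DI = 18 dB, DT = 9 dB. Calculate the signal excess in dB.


12 dB


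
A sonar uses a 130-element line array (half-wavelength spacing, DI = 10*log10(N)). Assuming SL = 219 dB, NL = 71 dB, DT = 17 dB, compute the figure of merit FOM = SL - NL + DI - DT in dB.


Step 1: DI = 10*log10(130) = 21.14 dB
Step 2: FOM = SL - NL + DI - DT = 219 - 71 + 21.14 - 17 = 152.14

152.14 dB


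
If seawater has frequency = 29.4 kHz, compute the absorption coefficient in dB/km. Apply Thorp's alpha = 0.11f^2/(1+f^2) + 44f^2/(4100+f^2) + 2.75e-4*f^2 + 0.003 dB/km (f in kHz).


8.012 dB/km


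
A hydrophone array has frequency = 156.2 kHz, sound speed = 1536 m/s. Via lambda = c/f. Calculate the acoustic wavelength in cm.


0.98 cm


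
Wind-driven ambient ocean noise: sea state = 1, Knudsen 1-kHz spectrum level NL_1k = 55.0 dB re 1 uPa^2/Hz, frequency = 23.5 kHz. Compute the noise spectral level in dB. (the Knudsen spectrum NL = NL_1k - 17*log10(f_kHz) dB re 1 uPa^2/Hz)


NL = NL_1k - 17*log10(f_kHz) = 55.0 - 17*log10(23.5) = 55.0 - (23.31) = 31.69

31.69 dB


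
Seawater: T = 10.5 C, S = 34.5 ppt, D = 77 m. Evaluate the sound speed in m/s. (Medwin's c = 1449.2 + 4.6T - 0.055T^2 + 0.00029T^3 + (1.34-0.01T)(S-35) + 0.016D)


c = 1449.2 + 4.6*10.5 - 0.055*10.5^2 + 0.00029*10.5^3 + (1.34 - 0.01*10.5)*(34.5 - 35) + 0.016*77 = 1492.39

1492.39 m/s


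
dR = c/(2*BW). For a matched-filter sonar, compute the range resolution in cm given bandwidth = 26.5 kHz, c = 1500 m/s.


2.83 cm


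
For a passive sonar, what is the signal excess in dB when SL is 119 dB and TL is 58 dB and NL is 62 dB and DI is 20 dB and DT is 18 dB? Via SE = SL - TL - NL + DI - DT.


1 dB


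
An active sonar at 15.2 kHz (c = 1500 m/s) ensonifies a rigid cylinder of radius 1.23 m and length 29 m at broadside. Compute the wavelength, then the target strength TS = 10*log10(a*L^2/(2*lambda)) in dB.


Step 1: lambda = c/f = 1500/15200 = 0.09868 m
Step 2: TS = 10*log10(a*L^2/(2*lambda)) = 10*log10(1.23*29^2/(2*0.09868)) = 37.19

37.19 dB


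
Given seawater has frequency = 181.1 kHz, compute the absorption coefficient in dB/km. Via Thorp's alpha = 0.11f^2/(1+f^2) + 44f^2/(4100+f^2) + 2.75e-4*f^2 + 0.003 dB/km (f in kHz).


f^2 = 32797.21
alpha = 0.11*32797.21/(1+32797.21) + 44*32797.21/(4100+32797.21) + 2.75e-4*32797.21 + 0.003 = 48.243

48.243 dB/km


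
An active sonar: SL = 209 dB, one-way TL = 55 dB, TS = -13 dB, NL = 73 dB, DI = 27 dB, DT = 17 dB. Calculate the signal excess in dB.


SE = SL - 2*TL + TS - NL + DI - DT = 209 - 2*55 + (-13) - 73 + 27 - 17 = 23

23 dB


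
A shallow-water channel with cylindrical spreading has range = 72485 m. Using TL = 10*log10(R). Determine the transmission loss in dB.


TL = 10*log10(72485) = 48.6

48.6 dB


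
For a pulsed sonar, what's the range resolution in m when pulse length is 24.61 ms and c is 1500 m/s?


dR = c*tau/2 = 1500 * 24.61e-3 / 2 = 18.4575

18.4575 m


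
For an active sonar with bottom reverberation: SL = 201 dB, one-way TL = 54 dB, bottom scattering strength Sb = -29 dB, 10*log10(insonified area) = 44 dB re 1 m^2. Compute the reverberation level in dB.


RL = SL - 2*TL + Sb + 10*log10(A) = 201 - 2*54 + (-29) + 44 = 108

108 dB


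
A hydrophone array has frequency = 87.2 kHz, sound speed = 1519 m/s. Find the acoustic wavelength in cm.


lambda = c/f = 1519 / 87200 = 0.0174 m = 1.74 cm

1.74 cm


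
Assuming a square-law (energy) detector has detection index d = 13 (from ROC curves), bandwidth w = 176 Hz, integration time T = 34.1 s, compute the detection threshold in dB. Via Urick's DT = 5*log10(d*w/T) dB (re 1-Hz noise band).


DT = 5*log10(d*w/T) = 5*log10(13 * 176 / 34.1) = 5*log10(67.1) = 9.13

9.13 dB


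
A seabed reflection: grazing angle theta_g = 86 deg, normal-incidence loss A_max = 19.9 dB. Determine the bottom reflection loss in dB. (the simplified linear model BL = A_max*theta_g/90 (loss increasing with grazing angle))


BL = A_max * theta_g / 90 = 19.9 * 86 / 90 = 19.02

19.02 dB


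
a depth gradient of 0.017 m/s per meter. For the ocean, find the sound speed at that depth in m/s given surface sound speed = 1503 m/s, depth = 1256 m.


c = 1503 + 0.017 * 1256 = 1524.352

1524.352 m/s


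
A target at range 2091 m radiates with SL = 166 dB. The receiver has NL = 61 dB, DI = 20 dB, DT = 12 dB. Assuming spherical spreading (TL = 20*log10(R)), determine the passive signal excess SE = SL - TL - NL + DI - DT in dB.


Step 1: TL = 20*log10(2091) = 66.41 dB
Step 2: SE = 166 - 66.41 - 61 + 20 - 12 = 46.59

46.59 dB


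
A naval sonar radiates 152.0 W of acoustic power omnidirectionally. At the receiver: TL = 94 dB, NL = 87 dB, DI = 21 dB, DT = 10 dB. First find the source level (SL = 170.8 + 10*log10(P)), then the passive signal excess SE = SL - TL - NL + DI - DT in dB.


Step 1: SL = 170.8 + 10*log10(152.0) = 192.62 dB
Step 2: SE = SL - TL - NL + DI - DT = 192.62 - 94 - 87 + 21 - 10 = 22.62

22.62 dB


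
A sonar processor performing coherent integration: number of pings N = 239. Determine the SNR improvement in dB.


23.78 dB


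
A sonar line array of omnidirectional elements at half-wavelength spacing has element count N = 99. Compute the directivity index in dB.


DI = 10*log10(99) = 19.96

19.96 dB


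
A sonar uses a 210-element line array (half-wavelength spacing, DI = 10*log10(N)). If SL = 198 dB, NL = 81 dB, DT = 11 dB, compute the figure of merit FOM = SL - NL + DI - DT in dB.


Step 1: DI = 10*log10(210) = 23.22 dB
Step 2: FOM = SL - NL + DI - DT = 198 - 81 + 23.22 - 11 = 129.22

129.22 dB


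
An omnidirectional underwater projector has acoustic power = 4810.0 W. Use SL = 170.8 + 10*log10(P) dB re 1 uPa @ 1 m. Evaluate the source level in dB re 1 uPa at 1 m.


207.62 dB


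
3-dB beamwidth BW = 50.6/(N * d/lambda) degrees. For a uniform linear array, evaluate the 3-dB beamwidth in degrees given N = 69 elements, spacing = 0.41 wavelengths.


BW = 50.6 / (69 * 0.41) = 50.6 / 28.29 = 1.79

1.79 deg


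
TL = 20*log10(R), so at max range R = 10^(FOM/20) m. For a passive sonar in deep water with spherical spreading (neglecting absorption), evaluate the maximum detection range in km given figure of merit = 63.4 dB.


1.48 km


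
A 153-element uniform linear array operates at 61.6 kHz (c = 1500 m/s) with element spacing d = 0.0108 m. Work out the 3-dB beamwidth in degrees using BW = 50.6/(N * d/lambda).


Step 1: lambda = 1500/61600 = 0.02435 m
Step 2: d/lambda = 0.0108/0.02435 = 0.4435
Step 3: BW = 50.6/(N * d/lambda) = 50.6/(153 * 0.4435) = 0.75

0.75 deg


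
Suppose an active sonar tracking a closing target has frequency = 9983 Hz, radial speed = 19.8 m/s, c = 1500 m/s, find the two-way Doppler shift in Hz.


fd = 2*f*v/c = 2 * 9983 * 19.8 / 1500 = 263.55

263.55 Hz


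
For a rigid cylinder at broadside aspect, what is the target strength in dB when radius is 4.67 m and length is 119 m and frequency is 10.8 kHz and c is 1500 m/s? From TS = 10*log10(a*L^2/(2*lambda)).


lambda = 1500/10800 = 0.13889 m
TS = 10*log10(4.67*119^2/(2*0.13889)) = 53.77

53.77 dB


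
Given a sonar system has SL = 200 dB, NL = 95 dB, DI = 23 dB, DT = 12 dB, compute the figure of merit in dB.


116 dB


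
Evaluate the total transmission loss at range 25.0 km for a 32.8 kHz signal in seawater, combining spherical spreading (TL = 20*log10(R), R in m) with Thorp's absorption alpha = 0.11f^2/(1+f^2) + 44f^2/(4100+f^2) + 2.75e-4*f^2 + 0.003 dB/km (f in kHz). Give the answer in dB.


Step 1 (Thorp): alpha = 0.11*1075.84/(1+1075.84) + 44*1075.84/(4100+1075.84) + 2.75e-4*1075.84 + 0.003 = 9.5545 dB/km
Step 2: TL_spread = 20*log10(25000) = 87.96 dB
Step 3: TL_abs = alpha*R = 9.5545 * 25.0 = 238.86 dB
Step 4: TL_total = 87.96 + 238.86 = 326.82

326.82 dB


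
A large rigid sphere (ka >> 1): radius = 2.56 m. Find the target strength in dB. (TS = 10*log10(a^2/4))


2.14 dB


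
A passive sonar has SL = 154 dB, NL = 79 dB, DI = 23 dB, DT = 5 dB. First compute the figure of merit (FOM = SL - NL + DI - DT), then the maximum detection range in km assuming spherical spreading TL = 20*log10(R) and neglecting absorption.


Step 1: FOM = SL - NL + DI - DT = 154 - 79 + 23 - 5 = 93 dB
Step 2: at max range FOM = TL = 20*log10(R), so R = 10^(93/20) = 44668.36 m = 44.67 km

44.67 km


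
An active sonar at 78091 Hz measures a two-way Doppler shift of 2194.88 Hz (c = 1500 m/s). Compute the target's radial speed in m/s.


21.08 m/s


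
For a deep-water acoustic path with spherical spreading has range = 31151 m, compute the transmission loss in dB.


89.87 dB


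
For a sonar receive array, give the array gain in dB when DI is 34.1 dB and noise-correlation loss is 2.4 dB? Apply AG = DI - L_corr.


31.7 dB


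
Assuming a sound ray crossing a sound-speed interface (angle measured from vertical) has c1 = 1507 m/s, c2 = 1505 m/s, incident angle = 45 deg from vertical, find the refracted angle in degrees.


sin(theta2) = (c2/c1)*sin(theta1) = (1505/1507)*sin(45 deg) = 0.70617
theta2 = arcsin(0.70617) = 44.92

44.92 deg


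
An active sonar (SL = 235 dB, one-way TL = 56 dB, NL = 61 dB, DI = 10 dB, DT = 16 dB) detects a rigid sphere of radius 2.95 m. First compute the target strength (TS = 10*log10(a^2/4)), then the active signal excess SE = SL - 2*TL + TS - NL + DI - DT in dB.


Step 1: TS = 10*log10(2.95^2/4) = 3.38 dB
Step 2: SE = SL - 2*TL + TS - NL + DI - DT = 235 - 2*56 + (3.38) - 61 + 10 - 16 = 59.38

59.38 dB


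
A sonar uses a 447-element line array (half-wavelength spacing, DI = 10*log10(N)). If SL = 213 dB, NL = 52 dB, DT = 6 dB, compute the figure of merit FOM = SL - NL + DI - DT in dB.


181.5 dB


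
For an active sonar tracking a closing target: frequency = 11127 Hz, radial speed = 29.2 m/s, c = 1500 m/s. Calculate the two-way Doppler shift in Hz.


433.21 Hz


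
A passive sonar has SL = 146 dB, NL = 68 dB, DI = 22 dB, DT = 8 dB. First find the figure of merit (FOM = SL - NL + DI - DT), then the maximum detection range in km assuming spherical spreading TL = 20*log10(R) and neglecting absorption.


Step 1: FOM = SL - NL + DI - DT = 146 - 68 + 22 - 8 = 92 dB
Step 2: at max range FOM = TL = 20*log10(R), so R = 10^(92/20) = 39810.72 m = 39.81 km

39.81 km
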